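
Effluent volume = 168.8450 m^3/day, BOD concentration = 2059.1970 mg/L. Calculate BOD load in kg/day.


Formula: BOD_load = volume * conc / 1000
Substituting: BOD_load = 168.8450 * 2059.1970 / 1000
Result: 347.6851 kg/day


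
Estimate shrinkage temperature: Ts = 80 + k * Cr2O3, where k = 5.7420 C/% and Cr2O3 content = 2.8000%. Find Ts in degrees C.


Formula: Ts = 80 + k * Cr2O3
Substituting: Ts = 80 + 5.7420 * 2.8000
Result: 96.0776 C


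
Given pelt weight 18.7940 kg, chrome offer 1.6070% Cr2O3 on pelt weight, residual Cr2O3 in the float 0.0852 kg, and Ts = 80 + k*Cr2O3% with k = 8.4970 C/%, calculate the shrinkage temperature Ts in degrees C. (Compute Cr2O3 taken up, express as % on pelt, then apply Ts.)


Offered = pelt * offer_pct / 100 = 18.7940 * 1.6070 / 100 = 0.3020 kg
Uptake = offered - residual = 0.3020 - 0.0852 = 0.2168 kg
Cr2O3% on pelt = uptake / pelt * 100 = 0.2168 / 18.7940 * 100 = 1.1537 %
Ts = 80 + k * Cr2O3% = 80 + 8.4970 * 1.1537 = 89.8027 C


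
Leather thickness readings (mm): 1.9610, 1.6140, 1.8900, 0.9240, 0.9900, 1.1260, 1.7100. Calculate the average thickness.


Formula: Average = sum / n
Substituting: Average = 10.2150 / 7
Result: 1.4593 mm


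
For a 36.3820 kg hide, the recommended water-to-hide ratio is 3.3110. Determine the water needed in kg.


Formula: Water = hide_weight * ratio
Substituting: Water = 36.3820 * 3.3110
Result: 120.4608 kg


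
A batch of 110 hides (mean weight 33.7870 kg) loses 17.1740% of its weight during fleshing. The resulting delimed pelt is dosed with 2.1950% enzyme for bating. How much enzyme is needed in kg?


Total_raw = N * avg_wt = 110 * 33.7870 = 3716.5700 kg
Substrate = Total_raw * (1 - loss/100) = 3716.5700 * (1 - 17.1740/100) = 3078.2863 kg
Enzyme = Substrate * pct / 100 = 3078.2863 * 2.1950 / 100 = 67.5684 kg


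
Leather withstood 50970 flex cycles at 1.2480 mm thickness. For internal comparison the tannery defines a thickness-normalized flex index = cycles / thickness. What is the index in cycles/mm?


Formula: Index = cycles / thickness
Substituting: Index = 50970 / 1.2480
Result: 40841.3462 cycles/mm


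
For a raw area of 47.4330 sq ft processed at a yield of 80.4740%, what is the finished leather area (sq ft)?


Formula: finished = raw * yield / 100
Substituting: finished = 47.4330 * 80.4740 / 100
Result: 38.1712 sq ft


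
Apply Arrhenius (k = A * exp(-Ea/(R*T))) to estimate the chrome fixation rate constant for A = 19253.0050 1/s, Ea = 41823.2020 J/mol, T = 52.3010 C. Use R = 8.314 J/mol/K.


T_K = T_C + 273.15 = 52.3010 + 273.15 = 325.4510 K
exponent = -Ea / (R * T_K) = -41823.2020 / (8.314 * 325.4510) = -15.4569
k = A * exp(exponent) = 19253.0050 * exp(-15.4569) = 0.00372961 1/s


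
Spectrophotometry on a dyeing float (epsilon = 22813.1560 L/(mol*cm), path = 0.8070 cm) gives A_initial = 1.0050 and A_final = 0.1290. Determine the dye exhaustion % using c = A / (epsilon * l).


c_initial = A_i / (epsilon * l) = 1.0050 / (22813.1560 * 0.8070) = 5.4589e-05 mol/L
c_final = A_f / (epsilon * l) = 0.1290 / (22813.1560 * 0.8070) = 7.0070e-06 mol/L
Exhaustion = (c_initial - c_final) / c_initial * 100 = (5.4589e-05 - 7.0070e-06) / 5.4589e-05 * 100 = 87.1642 %


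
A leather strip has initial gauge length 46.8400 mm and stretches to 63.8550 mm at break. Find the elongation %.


Formula: Elongation = (Lf - L0) / L0 * 100
Substituting: Elongation = (63.8550 - 46.8400) / 46.8400 * 100
Result: 36.3258 %


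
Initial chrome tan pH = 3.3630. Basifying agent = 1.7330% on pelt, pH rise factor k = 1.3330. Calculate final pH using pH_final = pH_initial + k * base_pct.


Formula: pH_final = pH_initial + k * base_pct
Substituting: pH_final = 3.3630 + 1.3330 * 1.7330
Result: 5.6731


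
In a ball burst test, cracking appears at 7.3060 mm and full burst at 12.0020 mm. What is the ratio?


Formula: Ratio = crack / burst
Substituting: Ratio = 7.3060 / 12.0020
Result: 0.6087


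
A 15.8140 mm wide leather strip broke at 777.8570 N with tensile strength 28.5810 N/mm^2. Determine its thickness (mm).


Formula: t = F / (TS * w)
Substituting: t = 777.8570 / (28.5810 * 15.8140)
Result: 1.7210 mm


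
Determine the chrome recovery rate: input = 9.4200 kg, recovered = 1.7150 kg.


Formula: Recovery = recovered / input * 100
Substituting: Recovery = 1.7150 / 9.4200 * 100
Result: 18.2059 %


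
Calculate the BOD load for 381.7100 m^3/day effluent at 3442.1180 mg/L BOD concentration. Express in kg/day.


Formula: BOD_load = volume * conc / 1000
Substituting: BOD_load = 381.7100 * 3442.1180 / 1000
Result: 1313.8909 kg/day


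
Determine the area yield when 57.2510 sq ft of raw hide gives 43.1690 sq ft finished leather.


Formula: Yield = finished / raw * 100
Substituting: Yield = 43.1690 / 57.2510 * 100
Result: 75.4030 %


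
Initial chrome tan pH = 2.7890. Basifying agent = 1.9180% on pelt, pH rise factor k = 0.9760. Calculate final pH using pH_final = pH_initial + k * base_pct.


Formula: pH_final = pH_initial + k * base_pct
Substituting: pH_final = 2.7890 + 0.9760 * 1.9180
Result: 4.6610


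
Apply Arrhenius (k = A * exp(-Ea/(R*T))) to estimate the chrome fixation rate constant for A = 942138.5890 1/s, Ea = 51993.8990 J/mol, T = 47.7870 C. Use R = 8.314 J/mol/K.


T_K = T_C + 273.15 = 47.7870 + 273.15 = 320.9370 K
exponent = -Ea / (R * T_K) = -51993.8990 / (8.314 * 320.9370) = -19.4860
k = A * exp(exponent) = 942138.5890 * exp(-19.4860) = 0.0032468 1/s


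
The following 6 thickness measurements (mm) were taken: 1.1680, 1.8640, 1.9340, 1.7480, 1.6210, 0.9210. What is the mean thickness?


Formula: Average = sum / n
Substituting: Average = 9.2560 / 6
Result: 1.5427 mm


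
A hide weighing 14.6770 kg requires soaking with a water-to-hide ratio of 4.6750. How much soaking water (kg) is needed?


Formula: Water = hide_weight * ratio
Substituting: Water = 14.6770 * 4.6750
Result: 68.6150 kg


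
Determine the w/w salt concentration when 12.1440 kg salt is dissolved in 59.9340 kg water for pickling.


Formula: Conc = salt / (water + salt) * 100
Substituting: Conc = 12.1440 / (59.9340 + 12.1440) * 100
Result: 16.8484 %


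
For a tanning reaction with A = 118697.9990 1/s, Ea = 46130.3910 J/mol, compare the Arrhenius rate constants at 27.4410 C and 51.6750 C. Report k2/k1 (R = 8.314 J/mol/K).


T1 = 27.4410 + 273.15 = 300.5910 K; T2 = 51.6750 + 273.15 = 324.8250 K
k1 = A * exp(-Ea/(R*T1)) = 118697.9990 * exp(-46130.3910/(8.314*300.5910)) = 0.0011427 1/s
k2 = A * exp(-Ea/(R*T2)) = 118697.9990 * exp(-46130.3910/(8.314*324.8250)) = 0.00452912 1/s
k2/k1 = 0.00452912 / 0.0011427 = 3.9635


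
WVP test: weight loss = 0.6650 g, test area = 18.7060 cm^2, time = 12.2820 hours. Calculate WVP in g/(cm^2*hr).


Formula: WVP = loss / (area * time)
Substituting: WVP = 0.6650 / (18.7060 * 12.2820)
Result: 0.00289449 g/(cm^2*hr)


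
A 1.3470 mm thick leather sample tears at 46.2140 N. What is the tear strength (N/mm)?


Formula: Tear strength = force / thickness
Substituting: Tear strength = 46.2140 / 1.3470
Result: 34.3088 N/mm


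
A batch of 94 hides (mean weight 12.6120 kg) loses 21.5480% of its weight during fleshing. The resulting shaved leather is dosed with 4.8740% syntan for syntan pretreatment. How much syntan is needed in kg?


Total_raw = N * avg_wt = 94 * 12.6120 = 1185.5280 kg
Substrate = Total_raw * (1 - loss/100) = 1185.5280 * (1 - 21.5480/100) = 930.0704 kg
Syntan = Substrate * pct / 100 = 930.0704 * 4.8740 / 100 = 45.3316 kg


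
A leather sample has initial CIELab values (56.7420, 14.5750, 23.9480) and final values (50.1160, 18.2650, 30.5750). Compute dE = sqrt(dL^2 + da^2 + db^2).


dL = -6.6260, da = 3.6900, db = 6.6270
dE = sqrt((-6.6260)^2 + 3.6900^2 + 6.6270^2) = 10.0716


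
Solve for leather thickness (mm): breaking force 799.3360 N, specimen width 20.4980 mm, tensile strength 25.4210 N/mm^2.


Formula: t = F / (TS * w)
Substituting: t = 799.3360 / (25.4210 * 20.4980)
Result: 1.5340 mm


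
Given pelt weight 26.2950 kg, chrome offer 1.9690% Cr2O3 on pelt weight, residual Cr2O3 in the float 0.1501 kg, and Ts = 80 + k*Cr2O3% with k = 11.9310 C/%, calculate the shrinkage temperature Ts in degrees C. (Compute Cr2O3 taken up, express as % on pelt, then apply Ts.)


Offered = pelt * offer_pct / 100 = 26.2950 * 1.9690 / 100 = 0.5177 kg
Uptake = offered - residual = 0.5177 - 0.1501 = 0.3676 kg
Cr2O3% on pelt = uptake / pelt * 100 = 0.3676 / 26.2950 * 100 = 1.3982 %
Ts = 80 + k * Cr2O3% = 80 + 11.9310 * 1.3982 = 96.6816 C


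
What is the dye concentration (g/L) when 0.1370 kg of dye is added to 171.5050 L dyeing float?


Formula: Conc = dye_mass(kg) / volume(L) * 1000
Substituting: Conc = 0.1370 / 171.5050 * 1000
Result: 0.7988 g/L


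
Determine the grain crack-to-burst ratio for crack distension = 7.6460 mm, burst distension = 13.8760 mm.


Formula: Ratio = crack / burst
Substituting: Ratio = 7.6460 / 13.8760
Result: 0.5510


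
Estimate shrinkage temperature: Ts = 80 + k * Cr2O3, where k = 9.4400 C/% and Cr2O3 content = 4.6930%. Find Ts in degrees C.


Formula: Ts = 80 + k * Cr2O3
Substituting: Ts = 80 + 9.4400 * 4.6930
Result: 124.3019 C


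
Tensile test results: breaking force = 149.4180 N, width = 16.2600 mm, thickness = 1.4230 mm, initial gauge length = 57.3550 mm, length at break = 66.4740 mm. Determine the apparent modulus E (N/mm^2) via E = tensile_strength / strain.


TS = F / (w * t) = 149.4180 / (16.2600 * 1.4230) = 6.4577 N/mm^2
strain = (Lf - L0) / L0 = (66.4740 - 57.3550) / 57.3550 = 0.1590
E = TS / strain = 6.4577 / 0.1590 = 40.6164 N/mm^2


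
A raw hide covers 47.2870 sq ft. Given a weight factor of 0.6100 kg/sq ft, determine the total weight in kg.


Formula: Weight = area * weight_per_sqft
Substituting: Weight = 47.2870 * 0.6100
Result: 28.8451 kg


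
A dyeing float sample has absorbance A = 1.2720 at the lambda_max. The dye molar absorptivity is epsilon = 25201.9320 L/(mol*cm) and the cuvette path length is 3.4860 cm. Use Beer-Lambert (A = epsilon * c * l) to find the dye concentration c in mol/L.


Formula: c = A / (epsilon * l)
Substituting: c = 1.2720 / (25201.9320 * 3.4860)
Result: 1.4479e-05 mol/L


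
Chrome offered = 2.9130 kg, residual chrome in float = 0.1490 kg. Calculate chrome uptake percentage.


Formula: Uptake = (offered - residual) / offered * 100
Substituting: Uptake = (2.9130 - 0.1490) / 2.9130 * 100
Result: 94.8850 %


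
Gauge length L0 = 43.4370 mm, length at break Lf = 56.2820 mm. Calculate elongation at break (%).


Formula: Elongation = (Lf - L0) / L0 * 100
Substituting: Elongation = (56.2820 - 43.4370) / 43.4370 * 100
Result: 29.5716 %


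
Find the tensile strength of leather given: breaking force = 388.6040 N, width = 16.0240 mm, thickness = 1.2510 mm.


Formula: TS = force / (width * thickness)
Substituting: TS = 388.6040 / (16.0240 * 1.2510)
Result: 19.3856 N/mm^2


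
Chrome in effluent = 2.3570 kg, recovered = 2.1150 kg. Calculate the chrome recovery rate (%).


Formula: Recovery = recovered / input * 100
Substituting: Recovery = 2.1150 / 2.3570 * 100
Result: 89.7327 %


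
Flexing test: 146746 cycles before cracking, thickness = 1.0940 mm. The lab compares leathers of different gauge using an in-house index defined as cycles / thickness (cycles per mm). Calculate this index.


Formula: Index = cycles / thickness
Substituting: Index = 146746 / 1.0940
Result: 134137.1115 cycles/mm


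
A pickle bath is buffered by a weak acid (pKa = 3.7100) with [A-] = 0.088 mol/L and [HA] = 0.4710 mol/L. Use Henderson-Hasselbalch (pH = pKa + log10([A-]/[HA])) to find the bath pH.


ratio = [A-] / [HA] = 0.088 / 0.4710 = 0.1868
log10(ratio) = -0.7285
pH = pKa + log10(ratio) = 3.7100 - 0.7285 = 2.9815


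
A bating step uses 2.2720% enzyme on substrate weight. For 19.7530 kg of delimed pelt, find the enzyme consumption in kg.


Formula: Enzyme = substrate * pct / 100
Substituting: Enzyme = 19.7530 * 2.2720 / 100
Result: 0.4488 kg


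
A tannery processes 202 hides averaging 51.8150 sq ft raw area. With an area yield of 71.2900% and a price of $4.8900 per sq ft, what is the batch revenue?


Raw_total = N * avg_area = 202 * 51.8150 = 10466.6300 sq ft
Finished = Raw_total * yield / 100 = 10466.6300 * 71.2900 / 100 = 7461.6605 sq ft
Value = Finished * price = 7461.6605 * 4.8900 = 36487.5200 $


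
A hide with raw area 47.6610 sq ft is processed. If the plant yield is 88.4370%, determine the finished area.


Formula: finished = raw * yield / 100
Substituting: finished = 47.6610 * 88.4370 / 100
Result: 42.1500 sq ft


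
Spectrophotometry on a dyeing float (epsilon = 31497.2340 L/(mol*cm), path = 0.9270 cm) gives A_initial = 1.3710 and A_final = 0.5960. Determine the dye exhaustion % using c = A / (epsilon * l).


c_initial = A_i / (epsilon * l) = 1.3710 / (31497.2340 * 0.9270) = 4.6955e-05 mol/L
c_final = A_f / (epsilon * l) = 0.5960 / (31497.2340 * 0.9270) = 2.0412e-05 mol/L
Exhaustion = (c_initial - c_final) / c_initial * 100 = (4.6955e-05 - 2.0412e-05) / 4.6955e-05 * 100 = 56.5281 %


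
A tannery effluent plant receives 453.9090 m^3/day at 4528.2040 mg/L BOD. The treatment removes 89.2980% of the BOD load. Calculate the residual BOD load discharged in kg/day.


Load_in = volume * conc / 1000 = 453.9090 * 4528.2040 / 1000 = 2055.3925 kg/day
Removed = Load_in * eff / 100 = 2055.3925 * 89.2980 / 100 = 1835.4244 kg/day
Load_out = Load_in - Removed = 2055.3925 - 1835.4244 = 219.9681 kg/day


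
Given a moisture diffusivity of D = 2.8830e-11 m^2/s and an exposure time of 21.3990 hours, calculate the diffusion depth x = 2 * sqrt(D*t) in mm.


t = 21.3990 hr * 3600 = 77036.4000 s
D * t = 2.8830e-11 * 77036.4000 = 2.2210e-06
x = 2 * sqrt(D*t) = 2 * sqrt(2.2210e-06) = 0.00298058 m = 2.9806 mm


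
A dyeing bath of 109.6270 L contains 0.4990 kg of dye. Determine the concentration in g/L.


Formula: Conc = dye_mass(kg) / volume(L) * 1000
Substituting: Conc = 0.4990 / 109.6270 * 1000
Result: 4.5518 g/L


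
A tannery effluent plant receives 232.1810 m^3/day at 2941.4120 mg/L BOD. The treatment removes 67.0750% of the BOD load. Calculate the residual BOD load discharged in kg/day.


Load_in = volume * conc / 1000 = 232.1810 * 2941.4120 / 1000 = 682.9400 kg/day
Removed = Load_in * eff / 100 = 682.9400 * 67.0750 / 100 = 458.0820 kg/day
Load_out = Load_in - Removed = 682.9400 - 458.0820 = 224.8580 kg/day


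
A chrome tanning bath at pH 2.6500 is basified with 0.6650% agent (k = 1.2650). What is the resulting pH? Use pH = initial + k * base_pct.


Formula: pH_final = pH_initial + k * base_pct
Substituting: pH_final = 2.6500 + 1.2650 * 0.6650
Result: 3.4912


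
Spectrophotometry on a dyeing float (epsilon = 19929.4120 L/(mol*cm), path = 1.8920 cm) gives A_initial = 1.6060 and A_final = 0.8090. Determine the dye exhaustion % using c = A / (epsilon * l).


c_initial = A_i / (epsilon * l) = 1.6060 / (19929.4120 * 1.8920) = 4.2592e-05 mol/L
c_final = A_f / (epsilon * l) = 0.8090 / (19929.4120 * 1.8920) = 2.1455e-05 mol/L
Exhaustion = (c_initial - c_final) / c_initial * 100 = (4.2592e-05 - 2.1455e-05) / 4.2592e-05 * 100 = 49.6264 %


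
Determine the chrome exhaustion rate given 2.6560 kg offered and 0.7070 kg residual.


Formula: Uptake = (offered - residual) / offered * 100
Substituting: Uptake = (2.6560 - 0.7070) / 2.6560 * 100
Result: 73.3810 %


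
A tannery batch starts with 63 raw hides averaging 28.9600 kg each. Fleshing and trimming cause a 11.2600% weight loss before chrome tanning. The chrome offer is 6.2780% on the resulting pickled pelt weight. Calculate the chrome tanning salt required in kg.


Total_raw = N * avg_wt = 63 * 28.9600 = 1824.4800 kg
Substrate = Total_raw * (1 - loss/100) = 1824.4800 * (1 - 11.2600/100) = 1619.0436 kg
Chrome = Substrate * pct / 100 = 1619.0436 * 6.2780 / 100 = 101.6436 kg


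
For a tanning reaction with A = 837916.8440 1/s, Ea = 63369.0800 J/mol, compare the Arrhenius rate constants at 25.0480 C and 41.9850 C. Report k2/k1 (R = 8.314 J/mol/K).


T1 = 25.0480 + 273.15 = 298.1980 K; T2 = 41.9850 + 273.15 = 315.1350 K
k1 = A * exp(-Ea/(R*T1)) = 837916.8440 * exp(-63369.0800/(8.314*298.1980)) = 6.6464e-06 1/s
k2 = A * exp(-Ea/(R*T2)) = 837916.8440 * exp(-63369.0800/(8.314*315.1350)) = 2.6254e-05 1/s
k2/k1 = 2.6254e-05 / 6.6464e-06 = 3.9501


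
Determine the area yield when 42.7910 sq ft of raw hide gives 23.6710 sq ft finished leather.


Formula: Yield = finished / raw * 100
Substituting: Yield = 23.6710 / 42.7910 * 100
Result: 55.3177 %


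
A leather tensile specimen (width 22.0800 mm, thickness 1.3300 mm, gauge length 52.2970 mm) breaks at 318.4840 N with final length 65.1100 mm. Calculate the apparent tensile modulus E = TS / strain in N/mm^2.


TS = F / (w * t) = 318.4840 / (22.0800 * 1.3300) = 10.8452 N/mm^2
strain = (Lf - L0) / L0 = (65.1100 - 52.2970) / 52.2970 = 0.2450
E = TS / strain = 10.8452 / 0.2450 = 44.2652 N/mm^2


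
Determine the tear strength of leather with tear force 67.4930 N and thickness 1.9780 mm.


Formula: Tear strength = force / thickness
Substituting: Tear strength = 67.4930 / 1.9780
Result: 34.1218 N/mm


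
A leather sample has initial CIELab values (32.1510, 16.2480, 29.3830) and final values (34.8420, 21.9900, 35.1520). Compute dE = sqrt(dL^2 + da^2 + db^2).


dL = 2.6910, da = 5.7420, db = 5.7690
dE = sqrt(2.6910^2 + 5.7420^2 + 5.7690^2) = 8.5728


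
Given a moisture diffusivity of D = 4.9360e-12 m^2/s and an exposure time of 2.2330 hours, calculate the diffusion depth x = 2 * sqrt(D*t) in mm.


t = 2.2330 hr * 3600 = 8038.8000 s
D * t = 4.9360e-12 * 8038.8000 = 3.9680e-08
x = 2 * sqrt(D*t) = 2 * sqrt(3.9680e-08) = 3.9839e-04 m = 0.3984 mm


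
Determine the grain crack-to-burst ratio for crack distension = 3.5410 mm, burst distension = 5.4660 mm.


Formula: Ratio = crack / burst
Substituting: Ratio = 3.5410 / 5.4660
Result: 0.6478


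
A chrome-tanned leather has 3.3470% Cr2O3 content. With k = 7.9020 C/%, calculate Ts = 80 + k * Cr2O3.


Formula: Ts = 80 + k * Cr2O3
Substituting: Ts = 80 + 7.9020 * 3.3470
Result: 106.4480 C


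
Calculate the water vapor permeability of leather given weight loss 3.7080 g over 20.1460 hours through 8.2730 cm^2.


Formula: WVP = loss / (area * time)
Substituting: WVP = 3.7080 / (8.2730 * 20.1460)
Result: 0.0222478 g/(cm^2*hr)


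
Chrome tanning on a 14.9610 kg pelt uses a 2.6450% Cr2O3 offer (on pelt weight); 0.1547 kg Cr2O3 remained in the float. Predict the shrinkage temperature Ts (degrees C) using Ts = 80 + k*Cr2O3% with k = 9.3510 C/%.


Offered = pelt * offer_pct / 100 = 14.9610 * 2.6450 / 100 = 0.3957 kg
Uptake = offered - residual = 0.3957 - 0.1547 = 0.2410 kg
Cr2O3% on pelt = uptake / pelt * 100 = 0.2410 / 14.9610 * 100 = 1.6110 %
Ts = 80 + k * Cr2O3% = 80 + 9.3510 * 1.6110 = 95.0643 C


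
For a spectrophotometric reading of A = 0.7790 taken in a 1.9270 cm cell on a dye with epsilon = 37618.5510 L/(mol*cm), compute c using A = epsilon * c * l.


Formula: c = A / (epsilon * l)
Substituting: c = 0.7790 / (37618.5510 * 1.9270)
Result: 1.0746e-05 mol/L


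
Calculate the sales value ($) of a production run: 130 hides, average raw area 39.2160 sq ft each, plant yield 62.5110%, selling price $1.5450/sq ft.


Raw_total = N * avg_area = 130 * 39.2160 = 5098.0800 sq ft
Finished = Raw_total * yield / 100 = 5098.0800 * 62.5110 / 100 = 3186.8608 sq ft
Value = Finished * price = 3186.8608 * 1.5450 = 4923.6999 $


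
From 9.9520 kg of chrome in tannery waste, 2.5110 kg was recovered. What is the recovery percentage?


Formula: Recovery = recovered / input * 100
Substituting: Recovery = 2.5110 / 9.9520 * 100
Result: 25.2311 %


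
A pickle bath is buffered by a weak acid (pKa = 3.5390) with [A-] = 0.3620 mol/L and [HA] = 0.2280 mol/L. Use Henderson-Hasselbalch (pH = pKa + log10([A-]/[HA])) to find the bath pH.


ratio = [A-] / [HA] = 0.3620 / 0.2280 = 1.5877
log10(ratio) = 0.2008
pH = pKa + log10(ratio) = 3.5390 + 0.2008 = 3.7398


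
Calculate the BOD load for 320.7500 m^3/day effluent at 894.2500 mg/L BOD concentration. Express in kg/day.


Formula: BOD_load = volume * conc / 1000
Substituting: BOD_load = 320.7500 * 894.2500 / 1000
Result: 286.8307 kg/day


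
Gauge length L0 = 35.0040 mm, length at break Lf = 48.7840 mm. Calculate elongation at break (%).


Formula: Elongation = (Lf - L0) / L0 * 100
Substituting: Elongation = (48.7840 - 35.0040) / 35.0040 * 100
Result: 39.3669 %


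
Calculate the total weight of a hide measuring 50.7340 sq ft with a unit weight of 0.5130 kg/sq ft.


Formula: Weight = area * weight_per_sqft
Substituting: Weight = 50.7340 * 0.5130
Result: 26.0265 kg


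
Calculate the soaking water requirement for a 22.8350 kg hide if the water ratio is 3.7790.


Formula: Water = hide_weight * ratio
Substituting: Water = 22.8350 * 3.7790
Result: 86.2935 kg


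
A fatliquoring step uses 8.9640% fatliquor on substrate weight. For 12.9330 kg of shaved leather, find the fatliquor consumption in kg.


Formula: Fat = substrate * pct / 100
Substituting: Fat = 12.9330 * 8.9640 / 100
Result: 1.1593 kg


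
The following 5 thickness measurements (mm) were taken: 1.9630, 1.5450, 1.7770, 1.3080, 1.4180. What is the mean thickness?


Formula: Average = sum / n
Substituting: Average = 8.0110 / 5
Result: 1.6022 mm


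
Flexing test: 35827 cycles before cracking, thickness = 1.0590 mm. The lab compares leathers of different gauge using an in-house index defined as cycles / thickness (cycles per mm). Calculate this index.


Formula: Index = cycles / thickness
Substituting: Index = 35827 / 1.0590
Result: 33830.9726 cycles/mm


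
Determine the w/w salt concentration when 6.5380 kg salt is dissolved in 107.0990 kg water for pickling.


Formula: Conc = salt / (water + salt) * 100
Substituting: Conc = 6.5380 / (107.0990 + 6.5380) * 100
Result: 5.7534 %


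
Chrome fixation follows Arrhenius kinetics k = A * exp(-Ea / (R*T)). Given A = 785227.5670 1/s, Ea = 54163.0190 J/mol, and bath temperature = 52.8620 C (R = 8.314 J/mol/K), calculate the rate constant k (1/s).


T_K = T_C + 273.15 = 52.8620 + 273.15 = 326.0120 K
exponent = -Ea / (R * T_K) = -54163.0190 / (8.314 * 326.0120) = -19.9829
k = A * exp(exponent) = 785227.5670 * exp(-19.9829) = 0.00164633 1/s


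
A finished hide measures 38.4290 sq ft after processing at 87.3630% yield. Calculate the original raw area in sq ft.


Formula: raw = finished * 100 / yield
Substituting: raw = 38.4290 * 100 / 87.3630
Result: 43.9877 sq ft


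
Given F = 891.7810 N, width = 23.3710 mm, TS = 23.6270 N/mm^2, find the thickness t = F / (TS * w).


Formula: t = F / (TS * w)
Substituting: t = 891.7810 / (23.6270 * 23.3710)
Result: 1.6150 mm


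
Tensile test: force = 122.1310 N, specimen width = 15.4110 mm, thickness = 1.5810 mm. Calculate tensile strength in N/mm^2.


Formula: TS = force / (width * thickness)
Substituting: TS = 122.1310 / (15.4110 * 1.5810)
Result: 5.0126 N/mm^2


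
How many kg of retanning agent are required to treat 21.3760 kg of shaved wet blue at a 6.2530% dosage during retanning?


Formula: Retan = substrate * pct / 100
Substituting: Retan = 21.3760 * 6.2530 / 100
Result: 1.3366 kg


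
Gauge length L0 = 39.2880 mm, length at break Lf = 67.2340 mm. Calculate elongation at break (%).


Formula: Elongation = (Lf - L0) / L0 * 100
Substituting: Elongation = (67.2340 - 39.2880) / 39.2880 * 100
Result: 71.1311 %


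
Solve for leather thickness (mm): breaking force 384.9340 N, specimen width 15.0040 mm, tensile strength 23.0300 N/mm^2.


Formula: t = F / (TS * w)
Substituting: t = 384.9340 / (23.0300 * 15.0040)
Result: 1.1140 mm


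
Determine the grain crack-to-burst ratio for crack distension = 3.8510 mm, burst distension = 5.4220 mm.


Formula: Ratio = crack / burst
Substituting: Ratio = 3.8510 / 5.4220
Result: 0.7103


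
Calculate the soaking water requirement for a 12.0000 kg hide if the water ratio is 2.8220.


Formula: Water = hide_weight * ratio
Substituting: Water = 12.0000 * 2.8220
Result: 33.8640 kg


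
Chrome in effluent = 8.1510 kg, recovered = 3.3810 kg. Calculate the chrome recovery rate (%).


Formula: Recovery = recovered / input * 100
Substituting: Recovery = 3.3810 / 8.1510 * 100
Result: 41.4796 %


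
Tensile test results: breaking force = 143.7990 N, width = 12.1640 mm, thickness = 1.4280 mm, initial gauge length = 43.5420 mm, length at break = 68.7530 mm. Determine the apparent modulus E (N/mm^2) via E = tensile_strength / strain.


TS = F / (w * t) = 143.7990 / (12.1640 * 1.4280) = 8.2785 N/mm^2
strain = (Lf - L0) / L0 = (68.7530 - 43.5420) / 43.5420 = 0.5790
E = TS / strain = 8.2785 / 0.5790 = 14.2978 N/mm^2


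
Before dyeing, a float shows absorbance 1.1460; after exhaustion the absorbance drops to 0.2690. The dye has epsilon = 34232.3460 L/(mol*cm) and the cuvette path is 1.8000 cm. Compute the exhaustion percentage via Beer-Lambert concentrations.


c_initial = A_i / (epsilon * l) = 1.1460 / (34232.3460 * 1.8000) = 1.8598e-05 mol/L
c_final = A_f / (epsilon * l) = 0.2690 / (34232.3460 * 1.8000) = 4.3656e-06 mol/L
Exhaustion = (c_initial - c_final) / c_initial * 100 = (1.8598e-05 - 4.3656e-06) / 1.8598e-05 * 100 = 76.5271 %


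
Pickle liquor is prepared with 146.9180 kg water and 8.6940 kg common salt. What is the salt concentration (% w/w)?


Formula: Conc = salt / (water + salt) * 100
Substituting: Conc = 8.6940 / (146.9180 + 8.6940) * 100
Result: 5.5870 %


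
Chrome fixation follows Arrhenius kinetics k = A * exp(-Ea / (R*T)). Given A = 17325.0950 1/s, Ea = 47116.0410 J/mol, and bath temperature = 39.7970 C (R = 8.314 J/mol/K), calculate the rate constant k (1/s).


T_K = T_C + 273.15 = 39.7970 + 273.15 = 312.9470 K
exponent = -Ea / (R * T_K) = -47116.0410 / (8.314 * 312.9470) = -18.1087
k = A * exp(exponent) = 17325.0950 * exp(-18.1087) = 2.3668e-04 1/s


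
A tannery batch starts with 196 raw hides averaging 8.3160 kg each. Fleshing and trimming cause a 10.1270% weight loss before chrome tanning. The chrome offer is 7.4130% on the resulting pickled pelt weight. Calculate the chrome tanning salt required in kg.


Total_raw = N * avg_wt = 196 * 8.3160 = 1629.9360 kg
Substrate = Total_raw * (1 - loss/100) = 1629.9360 * (1 - 10.1270/100) = 1464.8724 kg
Chrome = Substrate * pct / 100 = 1464.8724 * 7.4130 / 100 = 108.5910 kg


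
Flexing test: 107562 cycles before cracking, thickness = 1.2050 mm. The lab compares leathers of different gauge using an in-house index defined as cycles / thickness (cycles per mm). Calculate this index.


Formula: Index = cycles / thickness
Substituting: Index = 107562 / 1.2050
Result: 89263.0705 cycles/mm


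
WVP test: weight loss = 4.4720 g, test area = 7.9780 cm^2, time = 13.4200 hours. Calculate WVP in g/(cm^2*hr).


Formula: WVP = loss / (area * time)
Substituting: WVP = 4.4720 / (7.9780 * 13.4200)
Result: 0.0417691 g/(cm^2*hr)


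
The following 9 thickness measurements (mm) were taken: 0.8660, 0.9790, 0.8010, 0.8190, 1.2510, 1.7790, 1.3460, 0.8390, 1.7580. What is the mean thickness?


Formula: Average = sum / n
Substituting: Average = 10.4380 / 9
Result: 1.1598 mm


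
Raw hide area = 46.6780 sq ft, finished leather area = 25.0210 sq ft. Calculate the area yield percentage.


Formula: Yield = finished / raw * 100
Substituting: Yield = 25.0210 / 46.6780 * 100
Result: 53.6034 %


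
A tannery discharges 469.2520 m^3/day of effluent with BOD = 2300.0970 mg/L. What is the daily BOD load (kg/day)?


Formula: BOD_load = volume * conc / 1000
Substituting: BOD_load = 469.2520 * 2300.0970 / 1000
Result: 1079.3251 kg/day


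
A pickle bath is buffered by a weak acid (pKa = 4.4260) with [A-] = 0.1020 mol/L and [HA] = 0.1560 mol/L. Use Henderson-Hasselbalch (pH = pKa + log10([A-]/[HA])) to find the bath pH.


ratio = [A-] / [HA] = 0.1020 / 0.1560 = 0.6538
log10(ratio) = -0.1845
pH = pKa + log10(ratio) = 4.4260 - 0.1845 = 4.2415


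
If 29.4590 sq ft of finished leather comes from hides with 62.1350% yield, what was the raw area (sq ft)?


Formula: raw = finished * 100 / yield
Substituting: raw = 29.4590 * 100 / 62.1350
Result: 47.4113 sq ft


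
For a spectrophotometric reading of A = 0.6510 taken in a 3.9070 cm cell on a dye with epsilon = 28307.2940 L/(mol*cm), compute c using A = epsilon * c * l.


Formula: c = A / (epsilon * l)
Substituting: c = 0.6510 / (28307.2940 * 3.9070)
Result: 5.8863e-06 mol/L


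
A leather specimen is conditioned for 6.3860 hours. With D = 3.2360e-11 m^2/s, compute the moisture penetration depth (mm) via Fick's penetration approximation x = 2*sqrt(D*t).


t = 6.3860 hr * 3600 = 22989.6000 s
D * t = 3.2360e-11 * 22989.6000 = 7.4394e-07
x = 2 * sqrt(D*t) = 2 * sqrt(7.4394e-07) = 0.00172504 m = 1.7250 mm


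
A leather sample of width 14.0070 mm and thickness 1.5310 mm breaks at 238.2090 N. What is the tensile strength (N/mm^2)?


Formula: TS = force / (width * thickness)
Substituting: TS = 238.2090 / (14.0070 * 1.5310)
Result: 11.1081 N/mm^2


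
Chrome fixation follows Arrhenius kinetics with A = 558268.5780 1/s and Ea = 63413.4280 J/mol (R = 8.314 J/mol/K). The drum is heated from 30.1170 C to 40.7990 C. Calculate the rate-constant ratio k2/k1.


T1 = 30.1170 + 273.15 = 303.2670 K; T2 = 40.7990 + 273.15 = 313.9490 K
k1 = A * exp(-Ea/(R*T1)) = 558268.5780 * exp(-63413.4280/(8.314*303.2670)) = 6.6701e-06 1/s
k2 = A * exp(-Ea/(R*T2)) = 558268.5780 * exp(-63413.4280/(8.314*313.9490)) = 1.5696e-05 1/s
k2/k1 = 1.5696e-05 / 6.6701e-06 = 2.3531


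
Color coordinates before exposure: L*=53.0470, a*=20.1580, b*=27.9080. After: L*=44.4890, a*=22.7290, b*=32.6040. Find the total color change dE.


dL = -8.5580, da = 2.5710, db = 4.6960
dE = sqrt((-8.5580)^2 + 2.5710^2 + 4.6960^2) = 10.0946


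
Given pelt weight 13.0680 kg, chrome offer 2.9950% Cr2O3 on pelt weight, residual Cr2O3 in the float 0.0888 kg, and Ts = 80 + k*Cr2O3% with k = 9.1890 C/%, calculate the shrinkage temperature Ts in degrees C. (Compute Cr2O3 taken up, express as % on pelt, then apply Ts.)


Offered = pelt * offer_pct / 100 = 13.0680 * 2.9950 / 100 = 0.3914 kg
Uptake = offered - residual = 0.3914 - 0.0888 = 0.3026 kg
Cr2O3% on pelt = uptake / pelt * 100 = 0.3026 / 13.0680 * 100 = 2.3155 %
Ts = 80 + k * Cr2O3% = 80 + 9.1890 * 2.3155 = 101.2769 C


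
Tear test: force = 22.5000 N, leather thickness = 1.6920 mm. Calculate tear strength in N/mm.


Formula: Tear strength = force / thickness
Substituting: Tear strength = 22.5000 / 1.6920
Result: 13.2979 N/mm


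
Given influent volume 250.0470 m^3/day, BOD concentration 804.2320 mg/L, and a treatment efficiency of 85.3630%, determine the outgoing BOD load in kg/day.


Load_in = volume * conc / 1000 = 250.0470 * 804.2320 / 1000 = 201.0958 kg/day
Removed = Load_in * eff / 100 = 201.0958 * 85.3630 / 100 = 171.6614 kg/day
Load_out = Load_in - Removed = 201.0958 - 171.6614 = 29.4344 kg/day


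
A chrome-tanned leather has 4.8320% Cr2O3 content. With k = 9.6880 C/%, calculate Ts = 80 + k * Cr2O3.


Formula: Ts = 80 + k * Cr2O3
Substituting: Ts = 80 + 9.6880 * 4.8320
Result: 126.8124 C


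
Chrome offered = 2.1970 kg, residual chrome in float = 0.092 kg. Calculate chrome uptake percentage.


Formula: Uptake = (offered - residual) / offered * 100
Substituting: Uptake = (2.1970 - 0.092) / 2.1970 * 100
Result: 95.8125 %


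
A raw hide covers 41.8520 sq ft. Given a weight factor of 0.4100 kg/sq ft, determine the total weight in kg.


Formula: Weight = area * weight_per_sqft
Substituting: Weight = 41.8520 * 0.4100
Result: 17.1593 kg


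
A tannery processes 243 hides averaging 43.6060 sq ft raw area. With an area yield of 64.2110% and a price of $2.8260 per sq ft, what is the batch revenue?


Raw_total = N * avg_area = 243 * 43.6060 = 10596.2580 sq ft
Finished = Raw_total * yield / 100 = 10596.2580 * 64.2110 / 100 = 6803.9632 sq ft
Value = Finished * price = 6803.9632 * 2.8260 = 19228.0001 $


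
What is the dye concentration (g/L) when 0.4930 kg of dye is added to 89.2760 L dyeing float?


Formula: Conc = dye_mass(kg) / volume(L) * 1000
Substituting: Conc = 0.4930 / 89.2760 * 1000
Result: 5.5222 g/L


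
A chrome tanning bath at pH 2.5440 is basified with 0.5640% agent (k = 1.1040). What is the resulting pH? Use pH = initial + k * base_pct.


Formula: pH_final = pH_initial + k * base_pct
Substituting: pH_final = 2.5440 + 1.1040 * 0.5640
Result: 3.1667


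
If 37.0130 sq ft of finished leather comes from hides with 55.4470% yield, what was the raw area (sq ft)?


Formula: raw = finished * 100 / yield
Substituting: raw = 37.0130 * 100 / 55.4470
Result: 66.7538 sq ft


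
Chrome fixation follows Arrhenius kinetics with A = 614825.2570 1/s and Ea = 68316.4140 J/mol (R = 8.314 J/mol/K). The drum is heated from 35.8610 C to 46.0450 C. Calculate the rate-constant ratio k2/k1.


T1 = 35.8610 + 273.15 = 309.0110 K; T2 = 46.0450 + 273.15 = 319.1950 K
k1 = A * exp(-Ea/(R*T1)) = 614825.2570 * exp(-68316.4140/(8.314*309.0110)) = 1.7388e-06 1/s
k2 = A * exp(-Ea/(R*T2)) = 614825.2570 * exp(-68316.4140/(8.314*319.1950)) = 4.0618e-06 1/s
k2/k1 = 4.0618e-06 / 1.7388e-06 = 2.3359


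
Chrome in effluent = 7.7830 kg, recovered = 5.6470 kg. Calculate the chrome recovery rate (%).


Formula: Recovery = recovered / input * 100
Substituting: Recovery = 5.6470 / 7.7830 * 100
Result: 72.5556 %


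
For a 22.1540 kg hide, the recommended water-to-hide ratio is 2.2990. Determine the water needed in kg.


Formula: Water = hide_weight * ratio
Substituting: Water = 22.1540 * 2.2990
Result: 50.9320 kg


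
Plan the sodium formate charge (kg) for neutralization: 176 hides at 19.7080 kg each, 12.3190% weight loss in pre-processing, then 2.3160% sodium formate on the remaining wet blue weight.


Total_raw = N * avg_wt = 176 * 19.7080 = 3468.6080 kg
Substrate = Total_raw * (1 - loss/100) = 3468.6080 * (1 - 12.3190/100) = 3041.3102 kg
Neutralizer = Substrate * pct / 100 = 3041.3102 * 2.3160 / 100 = 70.4367 kg


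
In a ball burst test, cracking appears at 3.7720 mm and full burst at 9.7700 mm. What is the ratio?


Formula: Ratio = crack / burst
Substituting: Ratio = 3.7720 / 9.7700
Result: 0.3861


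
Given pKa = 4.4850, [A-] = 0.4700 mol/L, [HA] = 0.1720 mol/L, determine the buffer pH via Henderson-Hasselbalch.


ratio = [A-] / [HA] = 0.4700 / 0.1720 = 2.7326
log10(ratio) = 0.4366
pH = pKa + log10(ratio) = 4.4850 + 0.4366 = 4.9216


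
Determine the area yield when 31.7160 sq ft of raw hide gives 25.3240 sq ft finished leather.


Formula: Yield = finished / raw * 100
Substituting: Yield = 25.3240 / 31.7160 * 100
Result: 79.8461 %


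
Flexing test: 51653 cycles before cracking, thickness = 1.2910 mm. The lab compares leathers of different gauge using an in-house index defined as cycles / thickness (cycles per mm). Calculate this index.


Formula: Index = cycles / thickness
Substituting: Index = 51653 / 1.2910
Result: 40010.0697 cycles/mm


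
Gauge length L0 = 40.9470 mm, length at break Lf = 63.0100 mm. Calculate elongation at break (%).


Formula: Elongation = (Lf - L0) / L0 * 100
Substituting: Elongation = (63.0100 - 40.9470) / 40.9470 * 100
Result: 53.8818 %


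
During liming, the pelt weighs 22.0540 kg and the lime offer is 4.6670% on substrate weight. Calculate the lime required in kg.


Formula: Lime = substrate * pct / 100
Substituting: Lime = 22.0540 * 4.6670 / 100
Result: 1.0293 kg


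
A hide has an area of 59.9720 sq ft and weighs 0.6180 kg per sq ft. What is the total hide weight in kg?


Formula: Weight = area * weight_per_sqft
Substituting: Weight = 59.9720 * 0.6180
Result: 37.0627 kg


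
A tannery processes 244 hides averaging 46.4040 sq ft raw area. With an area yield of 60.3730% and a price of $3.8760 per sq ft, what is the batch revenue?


Raw_total = N * avg_area = 244 * 46.4040 = 11322.5760 sq ft
Finished = Raw_total * yield / 100 = 11322.5760 * 60.3730 / 100 = 6835.7788 sq ft
Value = Finished * price = 6835.7788 * 3.8760 = 26495.4787 $


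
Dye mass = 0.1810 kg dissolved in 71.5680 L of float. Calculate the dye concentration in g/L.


Formula: Conc = dye_mass(kg) / volume(L) * 1000
Substituting: Conc = 0.1810 / 71.5680 * 1000
Result: 2.5291 g/L


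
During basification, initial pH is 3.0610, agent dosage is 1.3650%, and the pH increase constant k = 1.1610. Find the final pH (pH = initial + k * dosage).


Formula: pH_final = pH_initial + k * base_pct
Substituting: pH_final = 3.0610 + 1.1610 * 1.3650
Result: 4.6458


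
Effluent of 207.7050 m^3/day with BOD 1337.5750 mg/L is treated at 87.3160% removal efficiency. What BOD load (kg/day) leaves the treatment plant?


Load_in = volume * conc / 1000 = 207.7050 * 1337.5750 / 1000 = 277.8210 kg/day
Removed = Load_in * eff / 100 = 277.8210 * 87.3160 / 100 = 242.5822 kg/day
Load_out = Load_in - Removed = 277.8210 - 242.5822 = 35.2388 kg/day


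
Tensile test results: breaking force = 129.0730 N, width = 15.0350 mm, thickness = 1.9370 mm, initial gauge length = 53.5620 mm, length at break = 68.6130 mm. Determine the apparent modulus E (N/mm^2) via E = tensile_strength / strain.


TS = F / (w * t) = 129.0730 / (15.0350 * 1.9370) = 4.4320 N/mm^2
strain = (Lf - L0) / L0 = (68.6130 - 53.5620) / 53.5620 = 0.2810
E = TS / strain = 4.4320 / 0.2810 = 15.7723 N/mm^2


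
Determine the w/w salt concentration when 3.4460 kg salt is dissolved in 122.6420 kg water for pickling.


Formula: Conc = salt / (water + salt) * 100
Substituting: Conc = 3.4460 / (122.6420 + 3.4460) * 100
Result: 2.7330 %


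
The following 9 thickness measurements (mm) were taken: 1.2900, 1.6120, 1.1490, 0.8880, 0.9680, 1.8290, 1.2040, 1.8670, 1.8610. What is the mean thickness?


Formula: Average = sum / n
Substituting: Average = 12.6680 / 9
Result: 1.4076 mm


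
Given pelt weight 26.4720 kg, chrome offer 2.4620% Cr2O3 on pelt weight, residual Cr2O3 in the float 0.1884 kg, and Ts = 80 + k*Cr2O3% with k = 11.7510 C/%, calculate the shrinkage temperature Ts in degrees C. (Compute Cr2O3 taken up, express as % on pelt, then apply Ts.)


Offered = pelt * offer_pct / 100 = 26.4720 * 2.4620 / 100 = 0.6517 kg
Uptake = offered - residual = 0.6517 - 0.1884 = 0.4633 kg
Cr2O3% on pelt = uptake / pelt * 100 = 0.4633 / 26.4720 * 100 = 1.7503 %
Ts = 80 + k * Cr2O3% = 80 + 11.7510 * 1.7503 = 100.5678 C


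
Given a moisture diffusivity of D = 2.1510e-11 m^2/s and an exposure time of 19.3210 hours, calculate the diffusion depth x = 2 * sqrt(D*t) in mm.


t = 19.3210 hr * 3600 = 69555.6000 s
D * t = 2.1510e-11 * 69555.6000 = 1.4961e-06
x = 2 * sqrt(D*t) = 2 * sqrt(1.4961e-06) = 0.00244634 m = 2.4463 mm


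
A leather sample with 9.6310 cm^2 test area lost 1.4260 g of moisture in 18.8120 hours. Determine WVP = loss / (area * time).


Formula: WVP = loss / (area * time)
Substituting: WVP = 1.4260 / (9.6310 * 18.8120)
Result: 0.0078707 g/(cm^2*hr)


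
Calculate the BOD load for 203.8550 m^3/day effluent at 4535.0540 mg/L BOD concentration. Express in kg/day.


Formula: BOD_load = volume * conc / 1000
Substituting: BOD_load = 203.8550 * 4535.0540 / 1000
Result: 924.4934 kg/day


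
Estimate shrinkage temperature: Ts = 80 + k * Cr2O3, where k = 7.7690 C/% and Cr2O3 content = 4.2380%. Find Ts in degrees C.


Formula: Ts = 80 + k * Cr2O3
Substituting: Ts = 80 + 7.7690 * 4.2380
Result: 112.9250 C


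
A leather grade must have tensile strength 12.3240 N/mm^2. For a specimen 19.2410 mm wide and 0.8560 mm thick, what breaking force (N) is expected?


Formula: F = TS * w * t
Substituting: F = 12.3240 * 19.2410 * 0.8560
Result: 202.9799 N


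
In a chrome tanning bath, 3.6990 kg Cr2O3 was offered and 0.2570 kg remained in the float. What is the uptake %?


Formula: Uptake = (offered - residual) / offered * 100
Substituting: Uptake = (3.6990 - 0.2570) / 3.6990 * 100
Result: 93.0522 %
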